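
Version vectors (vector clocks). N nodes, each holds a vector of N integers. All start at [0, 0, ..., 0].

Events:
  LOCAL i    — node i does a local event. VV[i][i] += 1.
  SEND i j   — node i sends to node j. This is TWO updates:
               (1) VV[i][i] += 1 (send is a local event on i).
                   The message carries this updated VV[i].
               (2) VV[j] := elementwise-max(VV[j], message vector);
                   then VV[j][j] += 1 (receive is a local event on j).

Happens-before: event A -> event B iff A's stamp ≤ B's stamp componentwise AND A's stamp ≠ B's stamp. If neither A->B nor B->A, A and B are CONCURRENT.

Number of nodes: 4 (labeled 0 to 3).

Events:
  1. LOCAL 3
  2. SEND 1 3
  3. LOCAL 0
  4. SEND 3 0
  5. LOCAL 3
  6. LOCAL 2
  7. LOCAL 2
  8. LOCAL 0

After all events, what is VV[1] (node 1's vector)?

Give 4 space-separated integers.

Answer: 0 1 0 0

Derivation:
Initial: VV[0]=[0, 0, 0, 0]
Initial: VV[1]=[0, 0, 0, 0]
Initial: VV[2]=[0, 0, 0, 0]
Initial: VV[3]=[0, 0, 0, 0]
Event 1: LOCAL 3: VV[3][3]++ -> VV[3]=[0, 0, 0, 1]
Event 2: SEND 1->3: VV[1][1]++ -> VV[1]=[0, 1, 0, 0], msg_vec=[0, 1, 0, 0]; VV[3]=max(VV[3],msg_vec) then VV[3][3]++ -> VV[3]=[0, 1, 0, 2]
Event 3: LOCAL 0: VV[0][0]++ -> VV[0]=[1, 0, 0, 0]
Event 4: SEND 3->0: VV[3][3]++ -> VV[3]=[0, 1, 0, 3], msg_vec=[0, 1, 0, 3]; VV[0]=max(VV[0],msg_vec) then VV[0][0]++ -> VV[0]=[2, 1, 0, 3]
Event 5: LOCAL 3: VV[3][3]++ -> VV[3]=[0, 1, 0, 4]
Event 6: LOCAL 2: VV[2][2]++ -> VV[2]=[0, 0, 1, 0]
Event 7: LOCAL 2: VV[2][2]++ -> VV[2]=[0, 0, 2, 0]
Event 8: LOCAL 0: VV[0][0]++ -> VV[0]=[3, 1, 0, 3]
Final vectors: VV[0]=[3, 1, 0, 3]; VV[1]=[0, 1, 0, 0]; VV[2]=[0, 0, 2, 0]; VV[3]=[0, 1, 0, 4]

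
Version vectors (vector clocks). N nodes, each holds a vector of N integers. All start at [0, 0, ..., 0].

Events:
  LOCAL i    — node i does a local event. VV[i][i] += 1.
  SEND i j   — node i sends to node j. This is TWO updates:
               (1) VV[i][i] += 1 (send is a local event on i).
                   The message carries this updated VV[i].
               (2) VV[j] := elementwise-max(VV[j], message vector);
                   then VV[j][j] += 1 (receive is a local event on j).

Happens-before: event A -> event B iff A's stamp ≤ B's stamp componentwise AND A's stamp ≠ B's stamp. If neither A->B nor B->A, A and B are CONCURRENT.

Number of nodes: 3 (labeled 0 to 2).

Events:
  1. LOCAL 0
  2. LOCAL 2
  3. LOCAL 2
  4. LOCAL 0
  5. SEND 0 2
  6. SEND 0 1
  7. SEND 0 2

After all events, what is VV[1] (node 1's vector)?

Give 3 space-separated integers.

Initial: VV[0]=[0, 0, 0]
Initial: VV[1]=[0, 0, 0]
Initial: VV[2]=[0, 0, 0]
Event 1: LOCAL 0: VV[0][0]++ -> VV[0]=[1, 0, 0]
Event 2: LOCAL 2: VV[2][2]++ -> VV[2]=[0, 0, 1]
Event 3: LOCAL 2: VV[2][2]++ -> VV[2]=[0, 0, 2]
Event 4: LOCAL 0: VV[0][0]++ -> VV[0]=[2, 0, 0]
Event 5: SEND 0->2: VV[0][0]++ -> VV[0]=[3, 0, 0], msg_vec=[3, 0, 0]; VV[2]=max(VV[2],msg_vec) then VV[2][2]++ -> VV[2]=[3, 0, 3]
Event 6: SEND 0->1: VV[0][0]++ -> VV[0]=[4, 0, 0], msg_vec=[4, 0, 0]; VV[1]=max(VV[1],msg_vec) then VV[1][1]++ -> VV[1]=[4, 1, 0]
Event 7: SEND 0->2: VV[0][0]++ -> VV[0]=[5, 0, 0], msg_vec=[5, 0, 0]; VV[2]=max(VV[2],msg_vec) then VV[2][2]++ -> VV[2]=[5, 0, 4]
Final vectors: VV[0]=[5, 0, 0]; VV[1]=[4, 1, 0]; VV[2]=[5, 0, 4]

Answer: 4 1 0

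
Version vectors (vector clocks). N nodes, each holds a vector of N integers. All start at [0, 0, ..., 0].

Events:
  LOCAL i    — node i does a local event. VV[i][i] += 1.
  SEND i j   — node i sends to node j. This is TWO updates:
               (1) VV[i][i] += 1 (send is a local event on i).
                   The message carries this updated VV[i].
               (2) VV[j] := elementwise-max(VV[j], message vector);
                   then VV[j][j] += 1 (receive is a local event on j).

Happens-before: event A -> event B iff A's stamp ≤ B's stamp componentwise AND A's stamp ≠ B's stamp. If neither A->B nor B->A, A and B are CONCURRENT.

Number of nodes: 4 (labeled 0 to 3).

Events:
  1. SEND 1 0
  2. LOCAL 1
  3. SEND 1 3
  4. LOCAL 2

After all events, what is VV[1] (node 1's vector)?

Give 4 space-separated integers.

Answer: 0 3 0 0

Derivation:
Initial: VV[0]=[0, 0, 0, 0]
Initial: VV[1]=[0, 0, 0, 0]
Initial: VV[2]=[0, 0, 0, 0]
Initial: VV[3]=[0, 0, 0, 0]
Event 1: SEND 1->0: VV[1][1]++ -> VV[1]=[0, 1, 0, 0], msg_vec=[0, 1, 0, 0]; VV[0]=max(VV[0],msg_vec) then VV[0][0]++ -> VV[0]=[1, 1, 0, 0]
Event 2: LOCAL 1: VV[1][1]++ -> VV[1]=[0, 2, 0, 0]
Event 3: SEND 1->3: VV[1][1]++ -> VV[1]=[0, 3, 0, 0], msg_vec=[0, 3, 0, 0]; VV[3]=max(VV[3],msg_vec) then VV[3][3]++ -> VV[3]=[0, 3, 0, 1]
Event 4: LOCAL 2: VV[2][2]++ -> VV[2]=[0, 0, 1, 0]
Final vectors: VV[0]=[1, 1, 0, 0]; VV[1]=[0, 3, 0, 0]; VV[2]=[0, 0, 1, 0]; VV[3]=[0, 3, 0, 1]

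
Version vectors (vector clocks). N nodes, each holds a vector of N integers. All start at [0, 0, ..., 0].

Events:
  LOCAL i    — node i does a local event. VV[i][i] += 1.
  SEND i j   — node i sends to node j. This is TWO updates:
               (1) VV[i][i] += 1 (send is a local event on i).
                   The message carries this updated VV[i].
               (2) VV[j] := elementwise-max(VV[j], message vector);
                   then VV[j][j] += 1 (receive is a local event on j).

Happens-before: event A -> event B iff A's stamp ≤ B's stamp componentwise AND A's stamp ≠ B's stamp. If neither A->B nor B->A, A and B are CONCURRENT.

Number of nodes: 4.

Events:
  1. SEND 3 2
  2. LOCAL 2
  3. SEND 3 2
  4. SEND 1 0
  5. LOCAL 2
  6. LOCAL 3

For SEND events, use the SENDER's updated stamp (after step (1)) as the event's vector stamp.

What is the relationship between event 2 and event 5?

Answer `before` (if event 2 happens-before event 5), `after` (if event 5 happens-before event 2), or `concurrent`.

Initial: VV[0]=[0, 0, 0, 0]
Initial: VV[1]=[0, 0, 0, 0]
Initial: VV[2]=[0, 0, 0, 0]
Initial: VV[3]=[0, 0, 0, 0]
Event 1: SEND 3->2: VV[3][3]++ -> VV[3]=[0, 0, 0, 1], msg_vec=[0, 0, 0, 1]; VV[2]=max(VV[2],msg_vec) then VV[2][2]++ -> VV[2]=[0, 0, 1, 1]
Event 2: LOCAL 2: VV[2][2]++ -> VV[2]=[0, 0, 2, 1]
Event 3: SEND 3->2: VV[3][3]++ -> VV[3]=[0, 0, 0, 2], msg_vec=[0, 0, 0, 2]; VV[2]=max(VV[2],msg_vec) then VV[2][2]++ -> VV[2]=[0, 0, 3, 2]
Event 4: SEND 1->0: VV[1][1]++ -> VV[1]=[0, 1, 0, 0], msg_vec=[0, 1, 0, 0]; VV[0]=max(VV[0],msg_vec) then VV[0][0]++ -> VV[0]=[1, 1, 0, 0]
Event 5: LOCAL 2: VV[2][2]++ -> VV[2]=[0, 0, 4, 2]
Event 6: LOCAL 3: VV[3][3]++ -> VV[3]=[0, 0, 0, 3]
Event 2 stamp: [0, 0, 2, 1]
Event 5 stamp: [0, 0, 4, 2]
[0, 0, 2, 1] <= [0, 0, 4, 2]? True
[0, 0, 4, 2] <= [0, 0, 2, 1]? False
Relation: before

Answer: before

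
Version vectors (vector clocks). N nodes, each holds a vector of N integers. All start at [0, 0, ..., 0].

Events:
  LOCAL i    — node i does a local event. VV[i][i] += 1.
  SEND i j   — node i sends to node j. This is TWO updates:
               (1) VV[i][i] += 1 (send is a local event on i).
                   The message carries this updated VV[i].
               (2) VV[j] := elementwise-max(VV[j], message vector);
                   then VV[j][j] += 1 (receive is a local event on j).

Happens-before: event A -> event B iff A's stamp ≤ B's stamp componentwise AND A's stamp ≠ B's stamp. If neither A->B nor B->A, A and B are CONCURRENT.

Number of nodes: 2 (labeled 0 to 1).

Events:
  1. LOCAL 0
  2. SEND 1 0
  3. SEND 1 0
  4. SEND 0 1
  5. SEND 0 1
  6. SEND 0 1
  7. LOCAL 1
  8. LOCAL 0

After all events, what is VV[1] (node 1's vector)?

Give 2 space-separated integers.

Initial: VV[0]=[0, 0]
Initial: VV[1]=[0, 0]
Event 1: LOCAL 0: VV[0][0]++ -> VV[0]=[1, 0]
Event 2: SEND 1->0: VV[1][1]++ -> VV[1]=[0, 1], msg_vec=[0, 1]; VV[0]=max(VV[0],msg_vec) then VV[0][0]++ -> VV[0]=[2, 1]
Event 3: SEND 1->0: VV[1][1]++ -> VV[1]=[0, 2], msg_vec=[0, 2]; VV[0]=max(VV[0],msg_vec) then VV[0][0]++ -> VV[0]=[3, 2]
Event 4: SEND 0->1: VV[0][0]++ -> VV[0]=[4, 2], msg_vec=[4, 2]; VV[1]=max(VV[1],msg_vec) then VV[1][1]++ -> VV[1]=[4, 3]
Event 5: SEND 0->1: VV[0][0]++ -> VV[0]=[5, 2], msg_vec=[5, 2]; VV[1]=max(VV[1],msg_vec) then VV[1][1]++ -> VV[1]=[5, 4]
Event 6: SEND 0->1: VV[0][0]++ -> VV[0]=[6, 2], msg_vec=[6, 2]; VV[1]=max(VV[1],msg_vec) then VV[1][1]++ -> VV[1]=[6, 5]
Event 7: LOCAL 1: VV[1][1]++ -> VV[1]=[6, 6]
Event 8: LOCAL 0: VV[0][0]++ -> VV[0]=[7, 2]
Final vectors: VV[0]=[7, 2]; VV[1]=[6, 6]

Answer: 6 6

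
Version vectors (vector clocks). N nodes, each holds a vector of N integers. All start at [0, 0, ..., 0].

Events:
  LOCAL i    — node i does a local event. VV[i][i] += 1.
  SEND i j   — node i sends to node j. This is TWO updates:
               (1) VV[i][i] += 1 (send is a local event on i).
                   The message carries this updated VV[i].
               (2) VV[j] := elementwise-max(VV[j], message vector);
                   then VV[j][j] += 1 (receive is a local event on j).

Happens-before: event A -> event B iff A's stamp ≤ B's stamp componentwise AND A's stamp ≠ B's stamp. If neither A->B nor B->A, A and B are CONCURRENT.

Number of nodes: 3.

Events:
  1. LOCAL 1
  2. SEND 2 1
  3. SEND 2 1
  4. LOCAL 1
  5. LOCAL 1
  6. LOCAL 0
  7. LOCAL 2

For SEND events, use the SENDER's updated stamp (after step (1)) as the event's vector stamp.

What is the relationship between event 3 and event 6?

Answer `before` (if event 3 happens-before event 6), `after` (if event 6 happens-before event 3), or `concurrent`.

Initial: VV[0]=[0, 0, 0]
Initial: VV[1]=[0, 0, 0]
Initial: VV[2]=[0, 0, 0]
Event 1: LOCAL 1: VV[1][1]++ -> VV[1]=[0, 1, 0]
Event 2: SEND 2->1: VV[2][2]++ -> VV[2]=[0, 0, 1], msg_vec=[0, 0, 1]; VV[1]=max(VV[1],msg_vec) then VV[1][1]++ -> VV[1]=[0, 2, 1]
Event 3: SEND 2->1: VV[2][2]++ -> VV[2]=[0, 0, 2], msg_vec=[0, 0, 2]; VV[1]=max(VV[1],msg_vec) then VV[1][1]++ -> VV[1]=[0, 3, 2]
Event 4: LOCAL 1: VV[1][1]++ -> VV[1]=[0, 4, 2]
Event 5: LOCAL 1: VV[1][1]++ -> VV[1]=[0, 5, 2]
Event 6: LOCAL 0: VV[0][0]++ -> VV[0]=[1, 0, 0]
Event 7: LOCAL 2: VV[2][2]++ -> VV[2]=[0, 0, 3]
Event 3 stamp: [0, 0, 2]
Event 6 stamp: [1, 0, 0]
[0, 0, 2] <= [1, 0, 0]? False
[1, 0, 0] <= [0, 0, 2]? False
Relation: concurrent

Answer: concurrent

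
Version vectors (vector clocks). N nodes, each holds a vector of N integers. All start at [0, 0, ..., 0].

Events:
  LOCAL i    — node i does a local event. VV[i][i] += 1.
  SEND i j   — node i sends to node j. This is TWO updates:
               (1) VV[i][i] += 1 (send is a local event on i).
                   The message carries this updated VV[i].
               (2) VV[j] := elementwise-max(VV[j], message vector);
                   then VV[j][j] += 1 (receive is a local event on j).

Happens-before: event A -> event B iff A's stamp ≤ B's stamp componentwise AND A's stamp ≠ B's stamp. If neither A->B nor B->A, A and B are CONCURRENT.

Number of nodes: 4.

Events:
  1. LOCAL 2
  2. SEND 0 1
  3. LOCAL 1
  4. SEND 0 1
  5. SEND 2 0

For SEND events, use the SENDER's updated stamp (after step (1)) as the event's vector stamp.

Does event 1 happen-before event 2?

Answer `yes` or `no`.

Initial: VV[0]=[0, 0, 0, 0]
Initial: VV[1]=[0, 0, 0, 0]
Initial: VV[2]=[0, 0, 0, 0]
Initial: VV[3]=[0, 0, 0, 0]
Event 1: LOCAL 2: VV[2][2]++ -> VV[2]=[0, 0, 1, 0]
Event 2: SEND 0->1: VV[0][0]++ -> VV[0]=[1, 0, 0, 0], msg_vec=[1, 0, 0, 0]; VV[1]=max(VV[1],msg_vec) then VV[1][1]++ -> VV[1]=[1, 1, 0, 0]
Event 3: LOCAL 1: VV[1][1]++ -> VV[1]=[1, 2, 0, 0]
Event 4: SEND 0->1: VV[0][0]++ -> VV[0]=[2, 0, 0, 0], msg_vec=[2, 0, 0, 0]; VV[1]=max(VV[1],msg_vec) then VV[1][1]++ -> VV[1]=[2, 3, 0, 0]
Event 5: SEND 2->0: VV[2][2]++ -> VV[2]=[0, 0, 2, 0], msg_vec=[0, 0, 2, 0]; VV[0]=max(VV[0],msg_vec) then VV[0][0]++ -> VV[0]=[3, 0, 2, 0]
Event 1 stamp: [0, 0, 1, 0]
Event 2 stamp: [1, 0, 0, 0]
[0, 0, 1, 0] <= [1, 0, 0, 0]? False. Equal? False. Happens-before: False

Answer: no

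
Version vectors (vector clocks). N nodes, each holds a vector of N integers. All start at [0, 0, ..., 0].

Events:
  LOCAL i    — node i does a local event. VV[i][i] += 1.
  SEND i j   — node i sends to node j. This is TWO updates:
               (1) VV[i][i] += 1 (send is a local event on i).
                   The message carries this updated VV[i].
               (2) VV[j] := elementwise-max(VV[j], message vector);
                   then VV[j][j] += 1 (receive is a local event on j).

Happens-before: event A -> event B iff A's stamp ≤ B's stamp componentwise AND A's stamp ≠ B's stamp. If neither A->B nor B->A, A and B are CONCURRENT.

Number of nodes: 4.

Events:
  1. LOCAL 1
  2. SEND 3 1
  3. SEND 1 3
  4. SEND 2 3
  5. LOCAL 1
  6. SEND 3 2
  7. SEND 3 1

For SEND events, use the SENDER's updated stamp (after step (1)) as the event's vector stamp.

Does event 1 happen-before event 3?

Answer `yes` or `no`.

Answer: yes

Derivation:
Initial: VV[0]=[0, 0, 0, 0]
Initial: VV[1]=[0, 0, 0, 0]
Initial: VV[2]=[0, 0, 0, 0]
Initial: VV[3]=[0, 0, 0, 0]
Event 1: LOCAL 1: VV[1][1]++ -> VV[1]=[0, 1, 0, 0]
Event 2: SEND 3->1: VV[3][3]++ -> VV[3]=[0, 0, 0, 1], msg_vec=[0, 0, 0, 1]; VV[1]=max(VV[1],msg_vec) then VV[1][1]++ -> VV[1]=[0, 2, 0, 1]
Event 3: SEND 1->3: VV[1][1]++ -> VV[1]=[0, 3, 0, 1], msg_vec=[0, 3, 0, 1]; VV[3]=max(VV[3],msg_vec) then VV[3][3]++ -> VV[3]=[0, 3, 0, 2]
Event 4: SEND 2->3: VV[2][2]++ -> VV[2]=[0, 0, 1, 0], msg_vec=[0, 0, 1, 0]; VV[3]=max(VV[3],msg_vec) then VV[3][3]++ -> VV[3]=[0, 3, 1, 3]
Event 5: LOCAL 1: VV[1][1]++ -> VV[1]=[0, 4, 0, 1]
Event 6: SEND 3->2: VV[3][3]++ -> VV[3]=[0, 3, 1, 4], msg_vec=[0, 3, 1, 4]; VV[2]=max(VV[2],msg_vec) then VV[2][2]++ -> VV[2]=[0, 3, 2, 4]
Event 7: SEND 3->1: VV[3][3]++ -> VV[3]=[0, 3, 1, 5], msg_vec=[0, 3, 1, 5]; VV[1]=max(VV[1],msg_vec) then VV[1][1]++ -> VV[1]=[0, 5, 1, 5]
Event 1 stamp: [0, 1, 0, 0]
Event 3 stamp: [0, 3, 0, 1]
[0, 1, 0, 0] <= [0, 3, 0, 1]? True. Equal? False. Happens-before: True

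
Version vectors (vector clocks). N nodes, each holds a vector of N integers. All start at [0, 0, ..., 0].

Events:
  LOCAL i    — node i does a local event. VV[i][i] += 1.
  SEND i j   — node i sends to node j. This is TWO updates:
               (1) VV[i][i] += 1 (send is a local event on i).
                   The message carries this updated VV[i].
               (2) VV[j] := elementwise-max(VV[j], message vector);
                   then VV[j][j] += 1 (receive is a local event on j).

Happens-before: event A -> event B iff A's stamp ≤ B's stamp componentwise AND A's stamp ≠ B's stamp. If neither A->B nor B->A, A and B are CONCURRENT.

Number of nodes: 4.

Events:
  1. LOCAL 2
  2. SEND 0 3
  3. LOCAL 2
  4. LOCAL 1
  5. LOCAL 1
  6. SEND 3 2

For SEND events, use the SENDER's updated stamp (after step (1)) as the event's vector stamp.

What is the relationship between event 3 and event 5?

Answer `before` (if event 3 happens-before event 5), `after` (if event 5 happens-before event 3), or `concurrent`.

Initial: VV[0]=[0, 0, 0, 0]
Initial: VV[1]=[0, 0, 0, 0]
Initial: VV[2]=[0, 0, 0, 0]
Initial: VV[3]=[0, 0, 0, 0]
Event 1: LOCAL 2: VV[2][2]++ -> VV[2]=[0, 0, 1, 0]
Event 2: SEND 0->3: VV[0][0]++ -> VV[0]=[1, 0, 0, 0], msg_vec=[1, 0, 0, 0]; VV[3]=max(VV[3],msg_vec) then VV[3][3]++ -> VV[3]=[1, 0, 0, 1]
Event 3: LOCAL 2: VV[2][2]++ -> VV[2]=[0, 0, 2, 0]
Event 4: LOCAL 1: VV[1][1]++ -> VV[1]=[0, 1, 0, 0]
Event 5: LOCAL 1: VV[1][1]++ -> VV[1]=[0, 2, 0, 0]
Event 6: SEND 3->2: VV[3][3]++ -> VV[3]=[1, 0, 0, 2], msg_vec=[1, 0, 0, 2]; VV[2]=max(VV[2],msg_vec) then VV[2][2]++ -> VV[2]=[1, 0, 3, 2]
Event 3 stamp: [0, 0, 2, 0]
Event 5 stamp: [0, 2, 0, 0]
[0, 0, 2, 0] <= [0, 2, 0, 0]? False
[0, 2, 0, 0] <= [0, 0, 2, 0]? False
Relation: concurrent

Answer: concurrent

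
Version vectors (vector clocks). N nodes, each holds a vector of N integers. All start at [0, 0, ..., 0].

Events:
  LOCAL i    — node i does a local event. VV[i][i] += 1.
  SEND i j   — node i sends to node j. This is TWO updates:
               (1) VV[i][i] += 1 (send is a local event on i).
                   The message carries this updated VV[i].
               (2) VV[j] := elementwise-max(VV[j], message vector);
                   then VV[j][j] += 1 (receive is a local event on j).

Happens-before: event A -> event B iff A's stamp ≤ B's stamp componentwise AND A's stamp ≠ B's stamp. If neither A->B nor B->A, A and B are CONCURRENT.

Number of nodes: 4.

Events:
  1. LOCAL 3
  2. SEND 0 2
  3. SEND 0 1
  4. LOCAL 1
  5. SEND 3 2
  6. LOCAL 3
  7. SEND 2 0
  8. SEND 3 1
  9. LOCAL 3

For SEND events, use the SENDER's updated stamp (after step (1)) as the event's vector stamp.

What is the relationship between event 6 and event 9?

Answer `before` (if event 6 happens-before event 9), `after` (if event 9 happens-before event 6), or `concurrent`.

Answer: before

Derivation:
Initial: VV[0]=[0, 0, 0, 0]
Initial: VV[1]=[0, 0, 0, 0]
Initial: VV[2]=[0, 0, 0, 0]
Initial: VV[3]=[0, 0, 0, 0]
Event 1: LOCAL 3: VV[3][3]++ -> VV[3]=[0, 0, 0, 1]
Event 2: SEND 0->2: VV[0][0]++ -> VV[0]=[1, 0, 0, 0], msg_vec=[1, 0, 0, 0]; VV[2]=max(VV[2],msg_vec) then VV[2][2]++ -> VV[2]=[1, 0, 1, 0]
Event 3: SEND 0->1: VV[0][0]++ -> VV[0]=[2, 0, 0, 0], msg_vec=[2, 0, 0, 0]; VV[1]=max(VV[1],msg_vec) then VV[1][1]++ -> VV[1]=[2, 1, 0, 0]
Event 4: LOCAL 1: VV[1][1]++ -> VV[1]=[2, 2, 0, 0]
Event 5: SEND 3->2: VV[3][3]++ -> VV[3]=[0, 0, 0, 2], msg_vec=[0, 0, 0, 2]; VV[2]=max(VV[2],msg_vec) then VV[2][2]++ -> VV[2]=[1, 0, 2, 2]
Event 6: LOCAL 3: VV[3][3]++ -> VV[3]=[0, 0, 0, 3]
Event 7: SEND 2->0: VV[2][2]++ -> VV[2]=[1, 0, 3, 2], msg_vec=[1, 0, 3, 2]; VV[0]=max(VV[0],msg_vec) then VV[0][0]++ -> VV[0]=[3, 0, 3, 2]
Event 8: SEND 3->1: VV[3][3]++ -> VV[3]=[0, 0, 0, 4], msg_vec=[0, 0, 0, 4]; VV[1]=max(VV[1],msg_vec) then VV[1][1]++ -> VV[1]=[2, 3, 0, 4]
Event 9: LOCAL 3: VV[3][3]++ -> VV[3]=[0, 0, 0, 5]
Event 6 stamp: [0, 0, 0, 3]
Event 9 stamp: [0, 0, 0, 5]
[0, 0, 0, 3] <= [0, 0, 0, 5]? True
[0, 0, 0, 5] <= [0, 0, 0, 3]? False
Relation: before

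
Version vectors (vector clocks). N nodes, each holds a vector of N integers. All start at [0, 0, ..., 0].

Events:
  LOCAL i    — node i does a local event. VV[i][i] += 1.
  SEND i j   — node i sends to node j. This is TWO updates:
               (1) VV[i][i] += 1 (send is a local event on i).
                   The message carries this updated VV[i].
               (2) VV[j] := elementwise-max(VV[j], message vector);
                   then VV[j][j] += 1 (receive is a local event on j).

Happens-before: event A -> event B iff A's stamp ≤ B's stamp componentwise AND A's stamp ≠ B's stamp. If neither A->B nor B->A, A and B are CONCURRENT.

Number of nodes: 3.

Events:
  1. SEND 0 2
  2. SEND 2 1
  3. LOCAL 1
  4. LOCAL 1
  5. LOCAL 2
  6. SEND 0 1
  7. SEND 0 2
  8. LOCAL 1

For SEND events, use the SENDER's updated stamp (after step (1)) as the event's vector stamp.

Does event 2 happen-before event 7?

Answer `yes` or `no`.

Answer: no

Derivation:
Initial: VV[0]=[0, 0, 0]
Initial: VV[1]=[0, 0, 0]
Initial: VV[2]=[0, 0, 0]
Event 1: SEND 0->2: VV[0][0]++ -> VV[0]=[1, 0, 0], msg_vec=[1, 0, 0]; VV[2]=max(VV[2],msg_vec) then VV[2][2]++ -> VV[2]=[1, 0, 1]
Event 2: SEND 2->1: VV[2][2]++ -> VV[2]=[1, 0, 2], msg_vec=[1, 0, 2]; VV[1]=max(VV[1],msg_vec) then VV[1][1]++ -> VV[1]=[1, 1, 2]
Event 3: LOCAL 1: VV[1][1]++ -> VV[1]=[1, 2, 2]
Event 4: LOCAL 1: VV[1][1]++ -> VV[1]=[1, 3, 2]
Event 5: LOCAL 2: VV[2][2]++ -> VV[2]=[1, 0, 3]
Event 6: SEND 0->1: VV[0][0]++ -> VV[0]=[2, 0, 0], msg_vec=[2, 0, 0]; VV[1]=max(VV[1],msg_vec) then VV[1][1]++ -> VV[1]=[2, 4, 2]
Event 7: SEND 0->2: VV[0][0]++ -> VV[0]=[3, 0, 0], msg_vec=[3, 0, 0]; VV[2]=max(VV[2],msg_vec) then VV[2][2]++ -> VV[2]=[3, 0, 4]
Event 8: LOCAL 1: VV[1][1]++ -> VV[1]=[2, 5, 2]
Event 2 stamp: [1, 0, 2]
Event 7 stamp: [3, 0, 0]
[1, 0, 2] <= [3, 0, 0]? False. Equal? False. Happens-before: False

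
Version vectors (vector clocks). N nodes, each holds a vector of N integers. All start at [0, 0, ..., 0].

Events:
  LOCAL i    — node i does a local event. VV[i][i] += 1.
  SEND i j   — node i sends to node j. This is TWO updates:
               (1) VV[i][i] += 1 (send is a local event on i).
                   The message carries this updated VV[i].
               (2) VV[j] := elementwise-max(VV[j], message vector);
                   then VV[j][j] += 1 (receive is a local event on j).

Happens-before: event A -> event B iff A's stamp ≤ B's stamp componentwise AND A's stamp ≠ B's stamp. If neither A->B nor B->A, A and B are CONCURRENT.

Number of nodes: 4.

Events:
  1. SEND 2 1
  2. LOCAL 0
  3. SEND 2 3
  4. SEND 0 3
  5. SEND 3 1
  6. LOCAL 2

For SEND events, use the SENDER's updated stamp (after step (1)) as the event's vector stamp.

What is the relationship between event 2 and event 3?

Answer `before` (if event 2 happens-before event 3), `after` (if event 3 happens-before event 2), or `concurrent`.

Initial: VV[0]=[0, 0, 0, 0]
Initial: VV[1]=[0, 0, 0, 0]
Initial: VV[2]=[0, 0, 0, 0]
Initial: VV[3]=[0, 0, 0, 0]
Event 1: SEND 2->1: VV[2][2]++ -> VV[2]=[0, 0, 1, 0], msg_vec=[0, 0, 1, 0]; VV[1]=max(VV[1],msg_vec) then VV[1][1]++ -> VV[1]=[0, 1, 1, 0]
Event 2: LOCAL 0: VV[0][0]++ -> VV[0]=[1, 0, 0, 0]
Event 3: SEND 2->3: VV[2][2]++ -> VV[2]=[0, 0, 2, 0], msg_vec=[0, 0, 2, 0]; VV[3]=max(VV[3],msg_vec) then VV[3][3]++ -> VV[3]=[0, 0, 2, 1]
Event 4: SEND 0->3: VV[0][0]++ -> VV[0]=[2, 0, 0, 0], msg_vec=[2, 0, 0, 0]; VV[3]=max(VV[3],msg_vec) then VV[3][3]++ -> VV[3]=[2, 0, 2, 2]
Event 5: SEND 3->1: VV[3][3]++ -> VV[3]=[2, 0, 2, 3], msg_vec=[2, 0, 2, 3]; VV[1]=max(VV[1],msg_vec) then VV[1][1]++ -> VV[1]=[2, 2, 2, 3]
Event 6: LOCAL 2: VV[2][2]++ -> VV[2]=[0, 0, 3, 0]
Event 2 stamp: [1, 0, 0, 0]
Event 3 stamp: [0, 0, 2, 0]
[1, 0, 0, 0] <= [0, 0, 2, 0]? False
[0, 0, 2, 0] <= [1, 0, 0, 0]? False
Relation: concurrent

Answer: concurrent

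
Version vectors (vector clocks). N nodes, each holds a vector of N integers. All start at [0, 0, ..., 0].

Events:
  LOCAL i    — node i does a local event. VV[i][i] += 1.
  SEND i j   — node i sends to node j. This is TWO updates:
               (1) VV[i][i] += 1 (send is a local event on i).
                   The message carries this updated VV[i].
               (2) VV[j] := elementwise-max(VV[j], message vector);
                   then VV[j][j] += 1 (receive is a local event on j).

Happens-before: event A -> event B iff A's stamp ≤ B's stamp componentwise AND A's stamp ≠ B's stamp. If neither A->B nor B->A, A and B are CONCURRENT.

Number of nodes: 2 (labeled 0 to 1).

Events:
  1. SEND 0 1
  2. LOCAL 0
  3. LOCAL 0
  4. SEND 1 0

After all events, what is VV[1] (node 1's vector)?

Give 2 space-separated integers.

Answer: 1 2

Derivation:
Initial: VV[0]=[0, 0]
Initial: VV[1]=[0, 0]
Event 1: SEND 0->1: VV[0][0]++ -> VV[0]=[1, 0], msg_vec=[1, 0]; VV[1]=max(VV[1],msg_vec) then VV[1][1]++ -> VV[1]=[1, 1]
Event 2: LOCAL 0: VV[0][0]++ -> VV[0]=[2, 0]
Event 3: LOCAL 0: VV[0][0]++ -> VV[0]=[3, 0]
Event 4: SEND 1->0: VV[1][1]++ -> VV[1]=[1, 2], msg_vec=[1, 2]; VV[0]=max(VV[0],msg_vec) then VV[0][0]++ -> VV[0]=[4, 2]
Final vectors: VV[0]=[4, 2]; VV[1]=[1, 2]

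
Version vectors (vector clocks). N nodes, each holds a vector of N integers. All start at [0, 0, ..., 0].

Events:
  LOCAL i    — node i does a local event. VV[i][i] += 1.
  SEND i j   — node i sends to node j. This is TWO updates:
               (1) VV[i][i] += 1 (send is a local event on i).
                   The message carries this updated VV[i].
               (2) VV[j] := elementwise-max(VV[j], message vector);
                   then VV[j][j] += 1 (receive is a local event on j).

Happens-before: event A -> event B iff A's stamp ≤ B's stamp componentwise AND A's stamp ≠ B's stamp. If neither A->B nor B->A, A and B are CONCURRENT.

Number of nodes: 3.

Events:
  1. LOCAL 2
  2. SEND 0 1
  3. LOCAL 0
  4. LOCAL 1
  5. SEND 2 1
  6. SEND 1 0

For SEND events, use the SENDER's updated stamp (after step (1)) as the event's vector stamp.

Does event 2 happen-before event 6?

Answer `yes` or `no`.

Answer: yes

Derivation:
Initial: VV[0]=[0, 0, 0]
Initial: VV[1]=[0, 0, 0]
Initial: VV[2]=[0, 0, 0]
Event 1: LOCAL 2: VV[2][2]++ -> VV[2]=[0, 0, 1]
Event 2: SEND 0->1: VV[0][0]++ -> VV[0]=[1, 0, 0], msg_vec=[1, 0, 0]; VV[1]=max(VV[1],msg_vec) then VV[1][1]++ -> VV[1]=[1, 1, 0]
Event 3: LOCAL 0: VV[0][0]++ -> VV[0]=[2, 0, 0]
Event 4: LOCAL 1: VV[1][1]++ -> VV[1]=[1, 2, 0]
Event 5: SEND 2->1: VV[2][2]++ -> VV[2]=[0, 0, 2], msg_vec=[0, 0, 2]; VV[1]=max(VV[1],msg_vec) then VV[1][1]++ -> VV[1]=[1, 3, 2]
Event 6: SEND 1->0: VV[1][1]++ -> VV[1]=[1, 4, 2], msg_vec=[1, 4, 2]; VV[0]=max(VV[0],msg_vec) then VV[0][0]++ -> VV[0]=[3, 4, 2]
Event 2 stamp: [1, 0, 0]
Event 6 stamp: [1, 4, 2]
[1, 0, 0] <= [1, 4, 2]? True. Equal? False. Happens-before: True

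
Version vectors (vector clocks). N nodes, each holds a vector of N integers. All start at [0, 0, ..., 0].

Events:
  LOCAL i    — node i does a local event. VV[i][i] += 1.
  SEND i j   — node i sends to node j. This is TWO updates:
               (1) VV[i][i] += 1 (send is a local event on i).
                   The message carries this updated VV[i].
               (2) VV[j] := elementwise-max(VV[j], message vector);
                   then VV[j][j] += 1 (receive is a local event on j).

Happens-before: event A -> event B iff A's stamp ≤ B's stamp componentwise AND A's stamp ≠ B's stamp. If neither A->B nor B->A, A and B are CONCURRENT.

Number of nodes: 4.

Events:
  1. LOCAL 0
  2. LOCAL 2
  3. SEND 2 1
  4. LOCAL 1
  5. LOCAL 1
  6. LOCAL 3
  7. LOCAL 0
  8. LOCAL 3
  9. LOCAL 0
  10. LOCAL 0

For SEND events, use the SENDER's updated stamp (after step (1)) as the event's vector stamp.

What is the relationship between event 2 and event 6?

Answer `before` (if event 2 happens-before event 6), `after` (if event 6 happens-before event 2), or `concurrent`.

Initial: VV[0]=[0, 0, 0, 0]
Initial: VV[1]=[0, 0, 0, 0]
Initial: VV[2]=[0, 0, 0, 0]
Initial: VV[3]=[0, 0, 0, 0]
Event 1: LOCAL 0: VV[0][0]++ -> VV[0]=[1, 0, 0, 0]
Event 2: LOCAL 2: VV[2][2]++ -> VV[2]=[0, 0, 1, 0]
Event 3: SEND 2->1: VV[2][2]++ -> VV[2]=[0, 0, 2, 0], msg_vec=[0, 0, 2, 0]; VV[1]=max(VV[1],msg_vec) then VV[1][1]++ -> VV[1]=[0, 1, 2, 0]
Event 4: LOCAL 1: VV[1][1]++ -> VV[1]=[0, 2, 2, 0]
Event 5: LOCAL 1: VV[1][1]++ -> VV[1]=[0, 3, 2, 0]
Event 6: LOCAL 3: VV[3][3]++ -> VV[3]=[0, 0, 0, 1]
Event 7: LOCAL 0: VV[0][0]++ -> VV[0]=[2, 0, 0, 0]
Event 8: LOCAL 3: VV[3][3]++ -> VV[3]=[0, 0, 0, 2]
Event 9: LOCAL 0: VV[0][0]++ -> VV[0]=[3, 0, 0, 0]
Event 10: LOCAL 0: VV[0][0]++ -> VV[0]=[4, 0, 0, 0]
Event 2 stamp: [0, 0, 1, 0]
Event 6 stamp: [0, 0, 0, 1]
[0, 0, 1, 0] <= [0, 0, 0, 1]? False
[0, 0, 0, 1] <= [0, 0, 1, 0]? False
Relation: concurrent

Answer: concurrent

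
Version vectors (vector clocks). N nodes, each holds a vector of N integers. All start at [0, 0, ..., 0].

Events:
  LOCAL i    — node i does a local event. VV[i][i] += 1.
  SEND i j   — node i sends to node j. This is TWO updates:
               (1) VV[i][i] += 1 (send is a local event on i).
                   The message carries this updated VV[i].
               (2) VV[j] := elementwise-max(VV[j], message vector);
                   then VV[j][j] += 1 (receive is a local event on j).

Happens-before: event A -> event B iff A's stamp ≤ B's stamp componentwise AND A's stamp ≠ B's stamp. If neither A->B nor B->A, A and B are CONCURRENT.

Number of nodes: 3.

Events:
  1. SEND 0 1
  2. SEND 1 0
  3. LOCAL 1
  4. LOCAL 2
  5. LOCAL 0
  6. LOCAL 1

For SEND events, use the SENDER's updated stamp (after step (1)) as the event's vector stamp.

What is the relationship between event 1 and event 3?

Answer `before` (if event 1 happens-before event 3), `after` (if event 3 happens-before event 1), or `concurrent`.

Answer: before

Derivation:
Initial: VV[0]=[0, 0, 0]
Initial: VV[1]=[0, 0, 0]
Initial: VV[2]=[0, 0, 0]
Event 1: SEND 0->1: VV[0][0]++ -> VV[0]=[1, 0, 0], msg_vec=[1, 0, 0]; VV[1]=max(VV[1],msg_vec) then VV[1][1]++ -> VV[1]=[1, 1, 0]
Event 2: SEND 1->0: VV[1][1]++ -> VV[1]=[1, 2, 0], msg_vec=[1, 2, 0]; VV[0]=max(VV[0],msg_vec) then VV[0][0]++ -> VV[0]=[2, 2, 0]
Event 3: LOCAL 1: VV[1][1]++ -> VV[1]=[1, 3, 0]
Event 4: LOCAL 2: VV[2][2]++ -> VV[2]=[0, 0, 1]
Event 5: LOCAL 0: VV[0][0]++ -> VV[0]=[3, 2, 0]
Event 6: LOCAL 1: VV[1][1]++ -> VV[1]=[1, 4, 0]
Event 1 stamp: [1, 0, 0]
Event 3 stamp: [1, 3, 0]
[1, 0, 0] <= [1, 3, 0]? True
[1, 3, 0] <= [1, 0, 0]? False
Relation: before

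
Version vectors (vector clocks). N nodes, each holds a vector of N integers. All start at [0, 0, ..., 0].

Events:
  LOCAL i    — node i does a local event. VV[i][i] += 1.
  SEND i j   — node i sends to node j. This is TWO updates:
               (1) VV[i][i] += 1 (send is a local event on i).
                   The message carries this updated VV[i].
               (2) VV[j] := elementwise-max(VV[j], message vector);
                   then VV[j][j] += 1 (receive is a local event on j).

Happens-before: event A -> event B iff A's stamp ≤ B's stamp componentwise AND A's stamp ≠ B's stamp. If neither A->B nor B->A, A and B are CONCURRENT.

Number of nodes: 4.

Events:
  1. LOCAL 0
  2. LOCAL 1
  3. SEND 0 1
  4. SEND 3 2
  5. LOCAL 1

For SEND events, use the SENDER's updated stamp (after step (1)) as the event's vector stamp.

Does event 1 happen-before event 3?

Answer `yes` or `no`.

Initial: VV[0]=[0, 0, 0, 0]
Initial: VV[1]=[0, 0, 0, 0]
Initial: VV[2]=[0, 0, 0, 0]
Initial: VV[3]=[0, 0, 0, 0]
Event 1: LOCAL 0: VV[0][0]++ -> VV[0]=[1, 0, 0, 0]
Event 2: LOCAL 1: VV[1][1]++ -> VV[1]=[0, 1, 0, 0]
Event 3: SEND 0->1: VV[0][0]++ -> VV[0]=[2, 0, 0, 0], msg_vec=[2, 0, 0, 0]; VV[1]=max(VV[1],msg_vec) then VV[1][1]++ -> VV[1]=[2, 2, 0, 0]
Event 4: SEND 3->2: VV[3][3]++ -> VV[3]=[0, 0, 0, 1], msg_vec=[0, 0, 0, 1]; VV[2]=max(VV[2],msg_vec) then VV[2][2]++ -> VV[2]=[0, 0, 1, 1]
Event 5: LOCAL 1: VV[1][1]++ -> VV[1]=[2, 3, 0, 0]
Event 1 stamp: [1, 0, 0, 0]
Event 3 stamp: [2, 0, 0, 0]
[1, 0, 0, 0] <= [2, 0, 0, 0]? True. Equal? False. Happens-before: True

Answer: yes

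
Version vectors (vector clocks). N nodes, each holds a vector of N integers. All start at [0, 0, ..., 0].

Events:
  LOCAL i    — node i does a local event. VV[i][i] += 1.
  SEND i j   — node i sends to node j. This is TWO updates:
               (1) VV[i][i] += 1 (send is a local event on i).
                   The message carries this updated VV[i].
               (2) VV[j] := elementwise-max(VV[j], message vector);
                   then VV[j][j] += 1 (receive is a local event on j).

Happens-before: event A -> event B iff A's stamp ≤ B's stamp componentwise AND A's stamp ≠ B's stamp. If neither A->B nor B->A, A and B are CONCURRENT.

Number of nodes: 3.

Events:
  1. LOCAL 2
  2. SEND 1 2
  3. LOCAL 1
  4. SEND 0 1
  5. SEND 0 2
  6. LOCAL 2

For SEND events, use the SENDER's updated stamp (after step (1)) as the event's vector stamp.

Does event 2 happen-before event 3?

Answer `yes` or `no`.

Initial: VV[0]=[0, 0, 0]
Initial: VV[1]=[0, 0, 0]
Initial: VV[2]=[0, 0, 0]
Event 1: LOCAL 2: VV[2][2]++ -> VV[2]=[0, 0, 1]
Event 2: SEND 1->2: VV[1][1]++ -> VV[1]=[0, 1, 0], msg_vec=[0, 1, 0]; VV[2]=max(VV[2],msg_vec) then VV[2][2]++ -> VV[2]=[0, 1, 2]
Event 3: LOCAL 1: VV[1][1]++ -> VV[1]=[0, 2, 0]
Event 4: SEND 0->1: VV[0][0]++ -> VV[0]=[1, 0, 0], msg_vec=[1, 0, 0]; VV[1]=max(VV[1],msg_vec) then VV[1][1]++ -> VV[1]=[1, 3, 0]
Event 5: SEND 0->2: VV[0][0]++ -> VV[0]=[2, 0, 0], msg_vec=[2, 0, 0]; VV[2]=max(VV[2],msg_vec) then VV[2][2]++ -> VV[2]=[2, 1, 3]
Event 6: LOCAL 2: VV[2][2]++ -> VV[2]=[2, 1, 4]
Event 2 stamp: [0, 1, 0]
Event 3 stamp: [0, 2, 0]
[0, 1, 0] <= [0, 2, 0]? True. Equal? False. Happens-before: True

Answer: yes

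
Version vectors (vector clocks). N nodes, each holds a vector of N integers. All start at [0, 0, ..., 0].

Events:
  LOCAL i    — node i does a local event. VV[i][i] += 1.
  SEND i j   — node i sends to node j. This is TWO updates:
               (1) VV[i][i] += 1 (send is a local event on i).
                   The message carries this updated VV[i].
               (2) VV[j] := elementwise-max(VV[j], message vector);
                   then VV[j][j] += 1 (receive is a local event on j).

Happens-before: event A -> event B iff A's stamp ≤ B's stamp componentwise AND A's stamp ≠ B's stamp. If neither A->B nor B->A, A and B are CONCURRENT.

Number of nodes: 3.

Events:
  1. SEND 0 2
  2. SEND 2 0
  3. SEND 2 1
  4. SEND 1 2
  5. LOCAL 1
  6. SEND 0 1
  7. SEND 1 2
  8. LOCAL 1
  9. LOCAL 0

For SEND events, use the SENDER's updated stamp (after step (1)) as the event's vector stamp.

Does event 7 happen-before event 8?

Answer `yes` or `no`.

Answer: yes

Derivation:
Initial: VV[0]=[0, 0, 0]
Initial: VV[1]=[0, 0, 0]
Initial: VV[2]=[0, 0, 0]
Event 1: SEND 0->2: VV[0][0]++ -> VV[0]=[1, 0, 0], msg_vec=[1, 0, 0]; VV[2]=max(VV[2],msg_vec) then VV[2][2]++ -> VV[2]=[1, 0, 1]
Event 2: SEND 2->0: VV[2][2]++ -> VV[2]=[1, 0, 2], msg_vec=[1, 0, 2]; VV[0]=max(VV[0],msg_vec) then VV[0][0]++ -> VV[0]=[2, 0, 2]
Event 3: SEND 2->1: VV[2][2]++ -> VV[2]=[1, 0, 3], msg_vec=[1, 0, 3]; VV[1]=max(VV[1],msg_vec) then VV[1][1]++ -> VV[1]=[1, 1, 3]
Event 4: SEND 1->2: VV[1][1]++ -> VV[1]=[1, 2, 3], msg_vec=[1, 2, 3]; VV[2]=max(VV[2],msg_vec) then VV[2][2]++ -> VV[2]=[1, 2, 4]
Event 5: LOCAL 1: VV[1][1]++ -> VV[1]=[1, 3, 3]
Event 6: SEND 0->1: VV[0][0]++ -> VV[0]=[3, 0, 2], msg_vec=[3, 0, 2]; VV[1]=max(VV[1],msg_vec) then VV[1][1]++ -> VV[1]=[3, 4, 3]
Event 7: SEND 1->2: VV[1][1]++ -> VV[1]=[3, 5, 3], msg_vec=[3, 5, 3]; VV[2]=max(VV[2],msg_vec) then VV[2][2]++ -> VV[2]=[3, 5, 5]
Event 8: LOCAL 1: VV[1][1]++ -> VV[1]=[3, 6, 3]
Event 9: LOCAL 0: VV[0][0]++ -> VV[0]=[4, 0, 2]
Event 7 stamp: [3, 5, 3]
Event 8 stamp: [3, 6, 3]
[3, 5, 3] <= [3, 6, 3]? True. Equal? False. Happens-before: True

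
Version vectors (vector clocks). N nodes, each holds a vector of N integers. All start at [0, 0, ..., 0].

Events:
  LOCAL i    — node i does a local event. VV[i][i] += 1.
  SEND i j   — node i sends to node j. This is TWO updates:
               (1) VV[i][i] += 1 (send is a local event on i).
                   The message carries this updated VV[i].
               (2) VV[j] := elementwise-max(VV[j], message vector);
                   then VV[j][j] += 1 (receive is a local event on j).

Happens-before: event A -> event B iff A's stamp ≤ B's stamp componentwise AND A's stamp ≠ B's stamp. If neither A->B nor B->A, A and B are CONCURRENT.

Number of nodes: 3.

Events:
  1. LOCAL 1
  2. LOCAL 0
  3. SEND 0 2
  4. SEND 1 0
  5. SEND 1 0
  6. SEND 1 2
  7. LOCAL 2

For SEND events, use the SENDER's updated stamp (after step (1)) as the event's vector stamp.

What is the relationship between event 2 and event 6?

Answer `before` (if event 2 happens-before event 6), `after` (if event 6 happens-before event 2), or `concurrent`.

Initial: VV[0]=[0, 0, 0]
Initial: VV[1]=[0, 0, 0]
Initial: VV[2]=[0, 0, 0]
Event 1: LOCAL 1: VV[1][1]++ -> VV[1]=[0, 1, 0]
Event 2: LOCAL 0: VV[0][0]++ -> VV[0]=[1, 0, 0]
Event 3: SEND 0->2: VV[0][0]++ -> VV[0]=[2, 0, 0], msg_vec=[2, 0, 0]; VV[2]=max(VV[2],msg_vec) then VV[2][2]++ -> VV[2]=[2, 0, 1]
Event 4: SEND 1->0: VV[1][1]++ -> VV[1]=[0, 2, 0], msg_vec=[0, 2, 0]; VV[0]=max(VV[0],msg_vec) then VV[0][0]++ -> VV[0]=[3, 2, 0]
Event 5: SEND 1->0: VV[1][1]++ -> VV[1]=[0, 3, 0], msg_vec=[0, 3, 0]; VV[0]=max(VV[0],msg_vec) then VV[0][0]++ -> VV[0]=[4, 3, 0]
Event 6: SEND 1->2: VV[1][1]++ -> VV[1]=[0, 4, 0], msg_vec=[0, 4, 0]; VV[2]=max(VV[2],msg_vec) then VV[2][2]++ -> VV[2]=[2, 4, 2]
Event 7: LOCAL 2: VV[2][2]++ -> VV[2]=[2, 4, 3]
Event 2 stamp: [1, 0, 0]
Event 6 stamp: [0, 4, 0]
[1, 0, 0] <= [0, 4, 0]? False
[0, 4, 0] <= [1, 0, 0]? False
Relation: concurrent

Answer: concurrent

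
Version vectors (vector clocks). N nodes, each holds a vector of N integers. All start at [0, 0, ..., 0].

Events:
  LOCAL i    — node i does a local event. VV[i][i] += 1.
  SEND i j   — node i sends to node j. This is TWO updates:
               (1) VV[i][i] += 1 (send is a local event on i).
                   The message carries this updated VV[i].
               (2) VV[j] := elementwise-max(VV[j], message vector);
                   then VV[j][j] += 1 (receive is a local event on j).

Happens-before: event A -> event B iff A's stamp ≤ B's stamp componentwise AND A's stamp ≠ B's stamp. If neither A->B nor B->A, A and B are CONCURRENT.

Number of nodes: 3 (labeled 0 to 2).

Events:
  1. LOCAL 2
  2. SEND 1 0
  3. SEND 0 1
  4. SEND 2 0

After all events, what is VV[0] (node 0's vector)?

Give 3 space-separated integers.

Initial: VV[0]=[0, 0, 0]
Initial: VV[1]=[0, 0, 0]
Initial: VV[2]=[0, 0, 0]
Event 1: LOCAL 2: VV[2][2]++ -> VV[2]=[0, 0, 1]
Event 2: SEND 1->0: VV[1][1]++ -> VV[1]=[0, 1, 0], msg_vec=[0, 1, 0]; VV[0]=max(VV[0],msg_vec) then VV[0][0]++ -> VV[0]=[1, 1, 0]
Event 3: SEND 0->1: VV[0][0]++ -> VV[0]=[2, 1, 0], msg_vec=[2, 1, 0]; VV[1]=max(VV[1],msg_vec) then VV[1][1]++ -> VV[1]=[2, 2, 0]
Event 4: SEND 2->0: VV[2][2]++ -> VV[2]=[0, 0, 2], msg_vec=[0, 0, 2]; VV[0]=max(VV[0],msg_vec) then VV[0][0]++ -> VV[0]=[3, 1, 2]
Final vectors: VV[0]=[3, 1, 2]; VV[1]=[2, 2, 0]; VV[2]=[0, 0, 2]

Answer: 3 1 2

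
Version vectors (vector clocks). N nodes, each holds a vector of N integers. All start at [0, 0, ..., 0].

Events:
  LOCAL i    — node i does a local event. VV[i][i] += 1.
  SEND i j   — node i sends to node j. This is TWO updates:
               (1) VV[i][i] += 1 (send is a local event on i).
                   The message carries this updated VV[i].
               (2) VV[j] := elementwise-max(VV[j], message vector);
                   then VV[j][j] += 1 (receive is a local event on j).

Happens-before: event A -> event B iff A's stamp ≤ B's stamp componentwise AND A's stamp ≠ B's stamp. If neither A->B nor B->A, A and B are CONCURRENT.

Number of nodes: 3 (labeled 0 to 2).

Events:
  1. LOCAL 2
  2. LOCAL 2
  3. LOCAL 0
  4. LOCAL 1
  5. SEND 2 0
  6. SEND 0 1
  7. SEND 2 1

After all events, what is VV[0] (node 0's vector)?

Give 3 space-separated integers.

Initial: VV[0]=[0, 0, 0]
Initial: VV[1]=[0, 0, 0]
Initial: VV[2]=[0, 0, 0]
Event 1: LOCAL 2: VV[2][2]++ -> VV[2]=[0, 0, 1]
Event 2: LOCAL 2: VV[2][2]++ -> VV[2]=[0, 0, 2]
Event 3: LOCAL 0: VV[0][0]++ -> VV[0]=[1, 0, 0]
Event 4: LOCAL 1: VV[1][1]++ -> VV[1]=[0, 1, 0]
Event 5: SEND 2->0: VV[2][2]++ -> VV[2]=[0, 0, 3], msg_vec=[0, 0, 3]; VV[0]=max(VV[0],msg_vec) then VV[0][0]++ -> VV[0]=[2, 0, 3]
Event 6: SEND 0->1: VV[0][0]++ -> VV[0]=[3, 0, 3], msg_vec=[3, 0, 3]; VV[1]=max(VV[1],msg_vec) then VV[1][1]++ -> VV[1]=[3, 2, 3]
Event 7: SEND 2->1: VV[2][2]++ -> VV[2]=[0, 0, 4], msg_vec=[0, 0, 4]; VV[1]=max(VV[1],msg_vec) then VV[1][1]++ -> VV[1]=[3, 3, 4]
Final vectors: VV[0]=[3, 0, 3]; VV[1]=[3, 3, 4]; VV[2]=[0, 0, 4]

Answer: 3 0 3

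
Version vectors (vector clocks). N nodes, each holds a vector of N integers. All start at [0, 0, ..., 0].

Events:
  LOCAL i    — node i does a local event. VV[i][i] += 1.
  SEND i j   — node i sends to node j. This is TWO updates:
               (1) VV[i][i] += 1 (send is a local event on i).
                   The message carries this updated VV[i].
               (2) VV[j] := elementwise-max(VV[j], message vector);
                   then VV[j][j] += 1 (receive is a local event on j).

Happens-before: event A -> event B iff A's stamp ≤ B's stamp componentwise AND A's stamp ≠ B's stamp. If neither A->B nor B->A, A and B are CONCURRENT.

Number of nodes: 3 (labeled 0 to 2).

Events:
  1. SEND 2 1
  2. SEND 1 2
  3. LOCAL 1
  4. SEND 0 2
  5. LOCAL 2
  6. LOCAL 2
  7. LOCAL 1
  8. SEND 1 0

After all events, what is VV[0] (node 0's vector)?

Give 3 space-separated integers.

Answer: 2 5 1

Derivation:
Initial: VV[0]=[0, 0, 0]
Initial: VV[1]=[0, 0, 0]
Initial: VV[2]=[0, 0, 0]
Event 1: SEND 2->1: VV[2][2]++ -> VV[2]=[0, 0, 1], msg_vec=[0, 0, 1]; VV[1]=max(VV[1],msg_vec) then VV[1][1]++ -> VV[1]=[0, 1, 1]
Event 2: SEND 1->2: VV[1][1]++ -> VV[1]=[0, 2, 1], msg_vec=[0, 2, 1]; VV[2]=max(VV[2],msg_vec) then VV[2][2]++ -> VV[2]=[0, 2, 2]
Event 3: LOCAL 1: VV[1][1]++ -> VV[1]=[0, 3, 1]
Event 4: SEND 0->2: VV[0][0]++ -> VV[0]=[1, 0, 0], msg_vec=[1, 0, 0]; VV[2]=max(VV[2],msg_vec) then VV[2][2]++ -> VV[2]=[1, 2, 3]
Event 5: LOCAL 2: VV[2][2]++ -> VV[2]=[1, 2, 4]
Event 6: LOCAL 2: VV[2][2]++ -> VV[2]=[1, 2, 5]
Event 7: LOCAL 1: VV[1][1]++ -> VV[1]=[0, 4, 1]
Event 8: SEND 1->0: VV[1][1]++ -> VV[1]=[0, 5, 1], msg_vec=[0, 5, 1]; VV[0]=max(VV[0],msg_vec) then VV[0][0]++ -> VV[0]=[2, 5, 1]
Final vectors: VV[0]=[2, 5, 1]; VV[1]=[0, 5, 1]; VV[2]=[1, 2, 5]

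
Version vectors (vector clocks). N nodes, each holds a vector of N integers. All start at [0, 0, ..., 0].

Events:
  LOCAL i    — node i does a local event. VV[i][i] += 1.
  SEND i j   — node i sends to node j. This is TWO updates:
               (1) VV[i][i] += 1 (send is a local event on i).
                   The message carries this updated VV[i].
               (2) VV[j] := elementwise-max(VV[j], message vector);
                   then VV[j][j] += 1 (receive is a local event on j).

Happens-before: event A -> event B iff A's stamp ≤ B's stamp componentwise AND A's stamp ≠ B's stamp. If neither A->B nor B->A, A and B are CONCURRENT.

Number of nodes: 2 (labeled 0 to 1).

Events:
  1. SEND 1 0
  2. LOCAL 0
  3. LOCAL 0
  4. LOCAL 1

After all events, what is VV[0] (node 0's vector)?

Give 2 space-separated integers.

Answer: 3 1

Derivation:
Initial: VV[0]=[0, 0]
Initial: VV[1]=[0, 0]
Event 1: SEND 1->0: VV[1][1]++ -> VV[1]=[0, 1], msg_vec=[0, 1]; VV[0]=max(VV[0],msg_vec) then VV[0][0]++ -> VV[0]=[1, 1]
Event 2: LOCAL 0: VV[0][0]++ -> VV[0]=[2, 1]
Event 3: LOCAL 0: VV[0][0]++ -> VV[0]=[3, 1]
Event 4: LOCAL 1: VV[1][1]++ -> VV[1]=[0, 2]
Final vectors: VV[0]=[3, 1]; VV[1]=[0, 2]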